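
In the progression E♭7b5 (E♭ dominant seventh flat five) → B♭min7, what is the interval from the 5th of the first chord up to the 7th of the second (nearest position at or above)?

M7

The 5th of E♭7b5 (E♭ dominant seventh flat five) is B𝄫; the 7th of B♭min7 is A♭.
From B𝄫 to A♭ is 11 semitones, exactly the major seventh.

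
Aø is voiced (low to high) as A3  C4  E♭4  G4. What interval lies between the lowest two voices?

Those voices are A3 and C4.
3 letter names make it a third; at 3 semitones (a half step narrower than major) the quality is minor.

minor third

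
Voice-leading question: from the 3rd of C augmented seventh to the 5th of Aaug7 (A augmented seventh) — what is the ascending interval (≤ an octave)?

C augmented seventh has E as its 3rd, and Aaug7 (A augmented seventh) has E♯ as its 5th.
From E to E♯: 1 semitone over a unison = augmented.

augmented unison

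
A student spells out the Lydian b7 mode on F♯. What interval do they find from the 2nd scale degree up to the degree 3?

Spelling the Lydian b7 mode on F♯: F♯ G♯ A♯ B♯ C♯ D♯ E.
2nd scale degree = G♯; 3rd degree = A♯.
Counting 2 letters and 2 half steps from G♯ gives a major second.

major 2nd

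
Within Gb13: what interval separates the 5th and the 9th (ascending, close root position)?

perfect fifth

Spelling the chord: Gb–Bb–Db–Fb–Ab–Eb.
That puts Db below Ab.
From Db to Ab is 7 semitones, exactly the perfect fifth.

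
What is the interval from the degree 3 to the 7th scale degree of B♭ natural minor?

P5

B♭ natural minor: B♭ C D♭ E♭ F G♭ A♭.
So we need the interval from D♭ up to A♭.
Counting 5 letters and 7 half steps from D♭ gives a perfect fifth.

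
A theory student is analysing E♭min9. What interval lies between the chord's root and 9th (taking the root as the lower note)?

major 9th

The chord tones of E♭m9 are E♭–G♭–B♭–D♭–F.
Root = E♭; 9th = F.
Counting 9 letters and 14 half steps from E♭ gives a major ninth.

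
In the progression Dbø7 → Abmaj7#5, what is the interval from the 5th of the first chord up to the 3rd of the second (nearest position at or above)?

augmented third

Dbø7 has Abb as its 5th, and Abmaj7#5 has C as its 3rd.
From Abb to C: 5 semitones over a third = augmented.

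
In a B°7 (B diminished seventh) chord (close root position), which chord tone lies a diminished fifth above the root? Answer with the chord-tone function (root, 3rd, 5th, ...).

Spelling the chord: B, D, F, A♭.
The root is B. A diminished fifth above B is F.
F is the chord's 5th.

5th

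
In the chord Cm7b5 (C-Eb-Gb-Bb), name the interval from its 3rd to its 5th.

3rd = Eb; 5th = Gb.
From Eb to Gb: 3 semitones over a third = minor.

minor third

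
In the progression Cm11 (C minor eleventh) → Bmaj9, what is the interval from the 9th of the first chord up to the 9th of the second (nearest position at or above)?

major seventh

The 9th of Cm11 (C minor eleventh) is D; the 9th of Bmaj9 is C♯.
From D to C♯ is 11 semitones, exactly the major seventh.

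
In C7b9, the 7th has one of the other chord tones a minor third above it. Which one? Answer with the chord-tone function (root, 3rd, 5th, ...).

9th

Spelling the chord: C-E-G-Bb-Db.
The 7th is Bb. A minor third above Bb is Db.
Db is the chord's 9th.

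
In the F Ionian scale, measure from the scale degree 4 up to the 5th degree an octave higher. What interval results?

The scale runs F G A Bb C D E.
That puts Bb below C.
Bb up to C spans 9 letter names and 14 semitones — a major ninth.

major 9th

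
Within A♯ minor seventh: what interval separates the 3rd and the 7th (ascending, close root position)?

perfect fifth

The chord tones of A♯ minor seventh are A♯ C♯ E♯ G♯.
The 3rd is C♯ and the 7th is G♯.
From C♯ to G♯ is 7 semitones, exactly the perfect fifth.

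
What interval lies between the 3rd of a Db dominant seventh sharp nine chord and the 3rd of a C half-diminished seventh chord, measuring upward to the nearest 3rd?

minor seventh

The 3rd of Db dominant seventh sharp nine is F; the 3rd of C half-diminished seventh is Eb.
F up to Eb is 10 semitones, a half step narrower than a major seventh, so the interval is minor.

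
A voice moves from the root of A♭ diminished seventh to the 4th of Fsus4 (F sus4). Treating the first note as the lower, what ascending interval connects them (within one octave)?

A♭ diminished seventh has A♭ as its root, and Fsus4 (F sus4) has B♭ as its 4th.
A♭ up to B♭ spans 2 letter names and 2 semitones — a major second.

major second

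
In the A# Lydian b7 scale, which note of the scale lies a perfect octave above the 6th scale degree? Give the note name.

F##

The scale is A# B# C## D## E# F## G#.
The 6th scale degree is F##; a perfect octave above that is F## — scale degree 6.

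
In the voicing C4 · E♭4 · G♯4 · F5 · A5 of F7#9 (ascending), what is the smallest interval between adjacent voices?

m3

Adjacent intervals: C4→E♭4 = minor third; E♭4→G♯4 = augmented third; G♯4→F5 = diminished seventh; F5→A5 = major third.
The smallest is C4 to E♭4, a minor third (3 semitones).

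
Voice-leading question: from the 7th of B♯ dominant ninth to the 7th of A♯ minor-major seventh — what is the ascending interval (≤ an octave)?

major seventh

B♯ dominant ninth has A♯ as its 7th, and A♯ minor-major seventh has G𝄪 as its 7th.
Counting 7 letters and 11 half steps from A♯ gives a major seventh.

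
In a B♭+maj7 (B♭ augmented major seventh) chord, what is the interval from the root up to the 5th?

A5

Spelling the chord: B♭–D–F♯–A.
So we need the interval from B♭ up to F♯.
B♭ up to F♯ is 8 semitones, a half step wider than a perfect fifth, so the interval is augmented.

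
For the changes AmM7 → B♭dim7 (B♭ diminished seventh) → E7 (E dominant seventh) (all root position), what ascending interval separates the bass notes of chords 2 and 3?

A4

The roots are B♭ and E.
B♭ up to E is 6 semitones, a half step wider than a perfect fourth, so the interval is augmented.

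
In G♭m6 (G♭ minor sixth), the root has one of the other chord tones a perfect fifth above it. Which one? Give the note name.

Db

G♭ minor sixth: G♭–B𝄫–D♭–E♭.
The root is G♭. A perfect fifth above G♭ is D♭.
D♭ is the chord's 5th.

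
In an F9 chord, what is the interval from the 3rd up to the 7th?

diminished 5th

Spelling the chord: F A C E♭ G.
That puts A below E♭.
5 letter names make it a fifth; at 6 semitones (a half step narrower than perfect) the quality is diminished.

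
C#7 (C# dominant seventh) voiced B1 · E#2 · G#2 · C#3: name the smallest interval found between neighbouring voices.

Adjacent intervals: B1→E#2 = augmented fourth; E#2→G#2 = minor third; G#2→C#3 = perfect fourth.
The smallest is E#2 to G#2, a minor third (3 semitones).

minor third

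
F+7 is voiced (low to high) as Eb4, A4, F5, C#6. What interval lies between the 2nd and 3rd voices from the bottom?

minor sixth

Those voices are A4 and F5.
6 letter names make it a sixth; at 8 semitones (a half step narrower than major) the quality is minor.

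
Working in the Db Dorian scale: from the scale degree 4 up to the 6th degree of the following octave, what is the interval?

Spelling the Db Dorian scale: Db Eb Fb Gb Ab Bb Cb.
The scale degree 4 is Gb and the scale degree 6 (up an octave) is Bb.
From Gb to Bb is 16 semitones, exactly the major tenth.

major tenth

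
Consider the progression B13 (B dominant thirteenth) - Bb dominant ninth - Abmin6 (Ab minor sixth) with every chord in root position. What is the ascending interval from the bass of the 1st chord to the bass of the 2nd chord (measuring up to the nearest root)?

The roots are B and Bb.
From B to Bb: 11 semitones over an octave = diminished.

diminished octave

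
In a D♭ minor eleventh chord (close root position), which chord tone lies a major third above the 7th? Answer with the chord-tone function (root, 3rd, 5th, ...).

9th

D♭ minor eleventh is spelled D♭, F♭, A♭, C♭, E♭, G♭.
The 7th is C♭. A major third above C♭ is E♭.
E♭ is the chord's 9th.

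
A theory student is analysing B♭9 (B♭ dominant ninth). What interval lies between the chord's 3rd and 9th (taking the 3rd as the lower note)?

Spelling the chord: B♭-D-F-A♭-C.
That puts D below C.
7 letter names make it a seventh; at 10 semitones (a half step narrower than major) the quality is minor.

minor 7th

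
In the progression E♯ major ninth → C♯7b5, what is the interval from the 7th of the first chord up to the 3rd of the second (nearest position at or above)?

The 7th of E♯ major ninth is D𝄪; the 3rd of C♯7b5 is E♯.
2 letter names make it a second; at 1 semitone (a half step narrower than major) the quality is minor.

minor second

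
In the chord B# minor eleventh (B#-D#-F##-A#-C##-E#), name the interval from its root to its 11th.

perfect eleventh

That puts B# below E#.
From B# to E# is 17 semitones, exactly the perfect eleventh.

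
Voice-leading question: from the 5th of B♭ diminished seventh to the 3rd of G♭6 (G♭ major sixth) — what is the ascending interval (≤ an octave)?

augmented fourth

The 5th of B♭ diminished seventh is F♭; the 3rd of G♭6 (G♭ major sixth) is B♭.
From F♭ to B♭: 6 semitones over a fourth = augmented.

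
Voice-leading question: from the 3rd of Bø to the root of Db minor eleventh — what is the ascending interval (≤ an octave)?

diminished 8th

The 3rd of Bø is D; the root of Db minor eleventh is Db.
D up to Db is 11 semitones, a half step narrower than a perfect octave, so the interval is diminished.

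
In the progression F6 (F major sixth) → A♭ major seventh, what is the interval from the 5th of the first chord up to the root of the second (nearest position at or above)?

The 5th of F6 (F major sixth) is C; the root of A♭ major seventh is A♭.
C up to A♭ is 8 semitones, a half step narrower than a major sixth, so the interval is minor.

minor 6th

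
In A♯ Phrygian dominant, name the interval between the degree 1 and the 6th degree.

The scale runs A♯ B C𝄪 D♯ E♯ F♯ G♯.
Degree 1 = A♯; degree 6 = F♯.
A♯ up to F♯ is 8 semitones, a half step narrower than a major sixth, so the interval is minor.

minor 6th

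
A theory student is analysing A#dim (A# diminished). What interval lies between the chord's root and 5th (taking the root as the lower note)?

diminished fifth

A#° is spelled A# C# E.
That puts A# below E.
5 letter names make it a fifth; at 6 semitones (a half step narrower than perfect) the quality is diminished.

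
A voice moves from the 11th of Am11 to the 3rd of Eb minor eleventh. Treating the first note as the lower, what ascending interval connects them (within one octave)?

d4

Am11 has D as its 11th, and Eb minor eleventh has Gb as its 3rd.
4 letter names make it a fourth; at 4 semitones (a half step narrower than perfect) the quality is diminished.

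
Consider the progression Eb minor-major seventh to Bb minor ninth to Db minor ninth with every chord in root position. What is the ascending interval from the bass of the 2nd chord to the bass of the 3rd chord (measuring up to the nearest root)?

The roots are Bb and Db.
From Bb to Db: 3 semitones over a third = minor.

m3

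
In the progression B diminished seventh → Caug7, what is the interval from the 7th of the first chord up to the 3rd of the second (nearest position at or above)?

augmented fifth

B diminished seventh has A♭ as its 7th, and Caug7 has E as its 3rd.
A♭ up to E is 8 semitones, a half step wider than a perfect fifth, so the interval is augmented.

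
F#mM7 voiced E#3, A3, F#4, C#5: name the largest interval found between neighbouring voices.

Adjacent intervals: E#3→A3 = diminished fourth; A3→F#4 = major sixth; F#4→C#5 = perfect fifth.
The largest is A3 to F#4, a major sixth (9 semitones).

major 6th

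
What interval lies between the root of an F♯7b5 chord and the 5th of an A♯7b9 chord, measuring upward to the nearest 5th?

major 7th

The root of F♯7b5 is F♯; the 5th of A♯7b9 is E♯.
Counting 7 letters and 11 half steps from F♯ gives a major seventh.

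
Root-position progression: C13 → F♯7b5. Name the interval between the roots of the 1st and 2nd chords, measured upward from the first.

augmented 4th

The roots are C and F♯.
C up to F♯ is 6 semitones, a half step wider than a perfect fourth, so the interval is augmented.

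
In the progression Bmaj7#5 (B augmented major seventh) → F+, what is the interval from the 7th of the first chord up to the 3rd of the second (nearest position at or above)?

Bmaj7#5 (B augmented major seventh) has A♯ as its 7th, and F+ has A as its 3rd.
From A♯ to A: 11 semitones over an octave = diminished.

diminished 8th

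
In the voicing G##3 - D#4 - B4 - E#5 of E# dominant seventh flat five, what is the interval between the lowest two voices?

d5

Those voices are G##3 and D#4.
From G## to D#: 6 semitones over a fifth = diminished.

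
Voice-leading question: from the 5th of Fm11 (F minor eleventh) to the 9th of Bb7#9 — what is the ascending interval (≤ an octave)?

The 5th of Fm11 (F minor eleventh) is C; the 9th of Bb7#9 is C#.
1 letter names make it a unison; at 1 semitone (a half step wider than perfect) the quality is augmented.

augmented unison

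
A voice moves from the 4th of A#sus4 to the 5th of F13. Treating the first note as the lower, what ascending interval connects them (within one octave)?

A#sus4 has D# as its 4th, and F13 has C as its 5th.
From D# to C: 9 semitones over a seventh = diminished.

diminished seventh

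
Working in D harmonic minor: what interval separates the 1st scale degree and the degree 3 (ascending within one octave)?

D harmonic minor: D E F G A B♭ C♯.
The 1st scale degree is D and the degree 3 is F.
D up to F is 3 semitones, a half step narrower than a major third, so the interval is minor.

minor third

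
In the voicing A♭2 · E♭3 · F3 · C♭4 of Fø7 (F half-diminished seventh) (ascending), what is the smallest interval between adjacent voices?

major second

Adjacent intervals: A♭2→E♭3 = perfect fifth; E♭3→F3 = major second; F3→C♭4 = diminished fifth.
The smallest is E♭3 to F3, a major second (2 semitones).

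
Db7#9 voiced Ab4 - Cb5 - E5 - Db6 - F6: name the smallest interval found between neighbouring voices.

m3

Adjacent intervals: Ab4→Cb5 = minor third; Cb5→E5 = augmented third; E5→Db6 = diminished seventh; Db6→F6 = major third.
The smallest is Ab4 to Cb5, a minor third (3 semitones).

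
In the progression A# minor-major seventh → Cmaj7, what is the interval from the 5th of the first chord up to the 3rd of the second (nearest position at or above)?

diminished octave

The 5th of A# minor-major seventh is E#; the 3rd of Cmaj7 is E.
8 letter names make it an octave; at 11 semitones (a half step narrower than perfect) the quality is diminished.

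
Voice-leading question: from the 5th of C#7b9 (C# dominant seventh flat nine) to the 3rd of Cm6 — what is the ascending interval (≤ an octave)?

d6

The 5th of C#7b9 (C# dominant seventh flat nine) is G#; the 3rd of Cm6 is Eb.
6 letter names make it a sixth; at 7 semitones (a whole step narrower than major) the quality is diminished.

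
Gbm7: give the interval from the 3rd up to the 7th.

perfect fifth

Gb-7: Gb Bbb Db Fb.
The 3rd is Bbb and the 7th is Fb.
Bbb up to Fb spans 5 letter names and 7 semitones — a perfect fifth.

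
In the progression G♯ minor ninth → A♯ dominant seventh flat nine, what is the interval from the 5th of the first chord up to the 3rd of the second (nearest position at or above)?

G♯ minor ninth has D♯ as its 5th, and A♯ dominant seventh flat nine has C𝄪 as its 3rd.
Counting 7 letters and 11 half steps from D♯ gives a major seventh.

major seventh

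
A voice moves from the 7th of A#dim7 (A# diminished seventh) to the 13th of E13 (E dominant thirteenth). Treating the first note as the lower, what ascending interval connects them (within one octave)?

A#dim7 (A# diminished seventh) has G as its 7th, and E13 (E dominant thirteenth) has C# as its 13th.
4 letter names make it a fourth; at 6 semitones (a half step wider than perfect) the quality is augmented.

augmented fourth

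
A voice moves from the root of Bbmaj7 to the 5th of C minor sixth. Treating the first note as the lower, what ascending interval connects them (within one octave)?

major sixth

The root of Bbmaj7 is Bb; the 5th of C minor sixth is G.
From Bb to G is 9 semitones, exactly the major sixth.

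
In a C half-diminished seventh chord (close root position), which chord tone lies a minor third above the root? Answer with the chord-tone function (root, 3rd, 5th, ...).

Spelling the chord: C-E♭-G♭-B♭.
The root is C. A minor third above C is E♭.
E♭ is the chord's 3rd.

3rd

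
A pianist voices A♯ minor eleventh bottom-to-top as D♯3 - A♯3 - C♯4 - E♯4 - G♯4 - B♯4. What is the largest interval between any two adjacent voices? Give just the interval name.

Adjacent intervals: D♯3→A♯3 = perfect fifth; A♯3→C♯4 = minor third; C♯4→E♯4 = major third; E♯4→G♯4 = minor third; G♯4→B♯4 = major third.
The largest is D♯3 to A♯3, a perfect fifth (7 semitones).

perfect fifth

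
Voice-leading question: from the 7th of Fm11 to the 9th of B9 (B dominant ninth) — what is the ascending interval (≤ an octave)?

Fm11 has E♭ as its 7th, and B9 (B dominant ninth) has C♯ as its 9th.
From E♭ to C♯: 10 semitones over a sixth = augmented.

augmented 6th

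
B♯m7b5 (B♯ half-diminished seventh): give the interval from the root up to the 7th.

minor 7th

The chord tones of B♯ø are B♯, D♯, F♯, A♯.
That puts B♯ below A♯.
7 letter names make it a seventh; at 10 semitones (a half step narrower than major) the quality is minor.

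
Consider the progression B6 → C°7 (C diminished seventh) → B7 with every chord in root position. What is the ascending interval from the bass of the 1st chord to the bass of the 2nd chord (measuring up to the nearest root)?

The roots are B and C.
B up to C is 1 semitone, a half step narrower than a major second, so the interval is minor.

minor 2nd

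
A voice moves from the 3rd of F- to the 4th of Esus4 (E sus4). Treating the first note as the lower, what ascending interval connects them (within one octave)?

F- has Ab as its 3rd, and Esus4 (E sus4) has A as its 4th.
1 letter names make it a unison; at 1 semitone (a half step wider than perfect) the quality is augmented.

augmented unison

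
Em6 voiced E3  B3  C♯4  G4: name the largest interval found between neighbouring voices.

perfect fifth

Adjacent intervals: E3→B3 = perfect fifth; B3→C♯4 = major second; C♯4→G4 = diminished fifth.
The largest is E3 to B3, a perfect fifth (7 semitones).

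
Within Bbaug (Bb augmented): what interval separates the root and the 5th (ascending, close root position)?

The chord tones of Bb+ are Bb-D-F#.
That puts Bb below F#.
Bb up to F# is 8 semitones, a half step wider than a perfect fifth, so the interval is augmented.

augmented 5th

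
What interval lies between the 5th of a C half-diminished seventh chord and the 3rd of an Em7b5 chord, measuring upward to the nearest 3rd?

The 5th of C half-diminished seventh is Gb; the 3rd of Em7b5 is G.
1 letter names make it a unison; at 1 semitone (a half step wider than perfect) the quality is augmented.

augmented unison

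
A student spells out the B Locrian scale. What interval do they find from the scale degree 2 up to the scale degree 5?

The scale runs B C D E F G A.
So we need the interval from C up to F.
From C to F is 5 semitones, exactly the perfect fourth.

perfect fourth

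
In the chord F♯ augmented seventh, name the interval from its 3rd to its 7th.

F♯7#5 is spelled F♯ A♯ C𝄪 E.
That puts A♯ below E.
5 letter names make it a fifth; at 6 semitones (a half step narrower than perfect) the quality is diminished.

diminished fifth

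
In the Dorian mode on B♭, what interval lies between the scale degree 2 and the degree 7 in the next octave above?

minor thirteenth

The scale runs B♭ C D♭ E♭ F G A♭.
The scale degree 2 is C and the 7th scale degree (up an octave) is A♭.
13 letter names make it a thirteenth; at 20 semitones (a half step narrower than major) the quality is minor.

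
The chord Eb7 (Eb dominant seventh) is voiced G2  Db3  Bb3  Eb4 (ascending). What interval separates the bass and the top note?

minor 13th

The outer voices are G2 and Eb4.
From G to Eb: 20 semitones over a thirteenth = minor.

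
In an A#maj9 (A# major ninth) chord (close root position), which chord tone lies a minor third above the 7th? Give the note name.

Spelling the chord: A#-C##-E#-G##-B#.
The 7th is G##. A minor third above G## is B#.
B# is the chord's 9th.

B#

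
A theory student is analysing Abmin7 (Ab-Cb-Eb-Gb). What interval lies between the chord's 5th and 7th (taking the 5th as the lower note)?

5th = Eb; 7th = Gb.
Eb up to Gb is 3 semitones, a half step narrower than a major third, so the interval is minor.

minor third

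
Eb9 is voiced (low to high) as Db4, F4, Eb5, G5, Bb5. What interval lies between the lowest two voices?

major third

Those voices are Db4 and F4.
From Db to F is 4 semitones, exactly the major third.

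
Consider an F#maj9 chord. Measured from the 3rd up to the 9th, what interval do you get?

minor seventh

Spelling the chord: F#–A#–C#–E#–G#.
So we need the interval from A# up to G#.
7 letter names make it a seventh; at 10 semitones (a half step narrower than major) the quality is minor.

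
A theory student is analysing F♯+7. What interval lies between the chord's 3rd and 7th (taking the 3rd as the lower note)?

diminished fifth

F♯7#5 (F♯ augmented seventh) is spelled F♯–A♯–C𝄪–E.
The 3rd is A♯ and the 7th is E.
From A♯ to E: 6 semitones over a fifth = diminished.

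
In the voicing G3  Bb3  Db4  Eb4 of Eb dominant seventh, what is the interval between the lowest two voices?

minor 3rd

Those voices are G3 and Bb3.
G up to Bb is 3 semitones, a half step narrower than a major third, so the interval is minor.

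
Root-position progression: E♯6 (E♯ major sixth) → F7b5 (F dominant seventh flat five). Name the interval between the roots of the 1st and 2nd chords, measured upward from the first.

The roots are E♯ and F.
From E♯ to F: 0 semitones over a second = diminished.

d2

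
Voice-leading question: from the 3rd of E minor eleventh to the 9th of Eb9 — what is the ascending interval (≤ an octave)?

E minor eleventh has G as its 3rd, and Eb9 has F as its 9th.
From G to F: 10 semitones over a seventh = minor.

minor seventh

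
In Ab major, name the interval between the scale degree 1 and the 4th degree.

The scale runs Ab Bb C Db Eb F G.
That puts Ab below Db.
From Ab to Db is 5 semitones, exactly the perfect fourth.

P4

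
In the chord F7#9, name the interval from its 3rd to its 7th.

Spelling the chord: F, A, C, Eb, G#.
So we need the interval from A up to Eb.
A up to Eb is 6 semitones, a half step narrower than a perfect fifth, so the interval is diminished.
That tritone between 3rd and 7th is what gives the dominant seventh its pull toward resolution.

diminished fifth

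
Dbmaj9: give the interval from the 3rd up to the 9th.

m7

Dbmaj9 (Db major ninth) is spelled Db, F, Ab, C, Eb.
3rd = F; 9th = Eb.
7 letter names make it a seventh; at 10 semitones (a half step narrower than major) the quality is minor.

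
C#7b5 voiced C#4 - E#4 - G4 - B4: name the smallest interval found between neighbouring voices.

diminished third

Adjacent intervals: C#4→E#4 = major third; E#4→G4 = diminished third; G4→B4 = major third.
The smallest is E#4 to G4, a diminished third (2 semitones).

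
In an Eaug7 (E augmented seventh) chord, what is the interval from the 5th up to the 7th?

diminished third

E7#5: E, G#, B#, D.
The 5th is B# and the 7th is D.
From B# to D: 2 semitones over a third = diminished.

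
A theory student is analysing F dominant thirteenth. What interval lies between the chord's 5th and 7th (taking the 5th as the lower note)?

m3

F13 (F dominant thirteenth): F–A–C–Eb–G–D.
That puts C below Eb.
From C to Eb: 3 semitones over a third = minor.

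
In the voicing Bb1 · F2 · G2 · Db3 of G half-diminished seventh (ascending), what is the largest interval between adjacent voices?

perfect 5th

Adjacent intervals: Bb1→F2 = perfect fifth; F2→G2 = major second; G2→Db3 = diminished fifth.
The largest is Bb1 to F2, a perfect fifth (7 semitones).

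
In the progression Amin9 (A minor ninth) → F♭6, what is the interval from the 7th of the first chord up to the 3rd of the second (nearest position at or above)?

minor second

The 7th of Amin9 (A minor ninth) is G; the 3rd of F♭6 is A♭.
From G to A♭: 1 semitone over a second = minor.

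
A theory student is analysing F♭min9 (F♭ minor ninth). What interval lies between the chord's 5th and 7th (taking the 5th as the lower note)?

minor third

F♭min9 is spelled F♭, A𝄫, C♭, E𝄫, G♭.
So we need the interval from C♭ up to E𝄫.
From C♭ to E𝄫: 3 semitones over a third = minor.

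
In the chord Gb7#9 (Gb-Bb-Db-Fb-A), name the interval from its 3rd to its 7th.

diminished fifth

The 3rd is Bb and the 7th is Fb.
Bb up to Fb is 6 semitones, a half step narrower than a perfect fifth, so the interval is diminished.
That tritone between 3rd and 7th is what gives the dominant seventh its pull toward resolution.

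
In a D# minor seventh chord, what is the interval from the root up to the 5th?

Spelling the chord: D#–F#–A#–C#.
So we need the interval from D# up to A#.
D# up to A# spans 5 letter names and 7 semitones — a perfect fifth.

perfect fifth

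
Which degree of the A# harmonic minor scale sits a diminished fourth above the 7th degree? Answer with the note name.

C#

The scale is A# B# C# D# E# F# G##.
The 7th degree is G##; a diminished fourth above that is C# — scale degree 3.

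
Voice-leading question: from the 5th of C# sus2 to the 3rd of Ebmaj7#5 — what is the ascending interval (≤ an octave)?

C# sus2 has G# as its 5th, and Ebmaj7#5 has G as its 3rd.
From G# to G: 11 semitones over an octave = diminished.

diminished octave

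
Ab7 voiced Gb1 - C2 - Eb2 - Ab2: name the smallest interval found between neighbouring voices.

Adjacent intervals: Gb1→C2 = augmented fourth; C2→Eb2 = minor third; Eb2→Ab2 = perfect fourth.
The smallest is C2 to Eb2, a minor third (3 semitones).

minor third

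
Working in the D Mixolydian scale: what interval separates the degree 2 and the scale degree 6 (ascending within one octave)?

The scale runs D E F# G A B C.
That puts E below B.
E up to B spans 5 letter names and 7 semitones — a perfect fifth.

perfect fifth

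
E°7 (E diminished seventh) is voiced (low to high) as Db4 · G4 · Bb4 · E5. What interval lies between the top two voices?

Those voices are Bb4 and E5.
4 letter names make it a fourth; at 6 semitones (a half step wider than perfect) the quality is augmented.

augmented fourth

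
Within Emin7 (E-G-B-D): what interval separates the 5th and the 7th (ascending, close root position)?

That puts B below D.
From B to D: 3 semitones over a third = minor.

minor third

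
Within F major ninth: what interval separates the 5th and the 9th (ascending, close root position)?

Spelling the chord: F-A-C-E-G.
The 5th is C and the 9th is G.
C up to G spans 5 letter names and 7 semitones — a perfect fifth.

perfect fifth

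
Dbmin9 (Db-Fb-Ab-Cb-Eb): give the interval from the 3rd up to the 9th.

major seventh

That puts Fb below Eb.
Fb up to Eb spans 7 letter names and 11 semitones — a major seventh.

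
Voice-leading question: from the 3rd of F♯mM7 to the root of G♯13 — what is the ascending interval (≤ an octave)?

major seventh

The 3rd of F♯mM7 is A; the root of G♯13 is G♯.
Counting 7 letters and 11 half steps from A gives a major seventh.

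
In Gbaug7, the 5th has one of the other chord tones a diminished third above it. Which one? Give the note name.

Spelling the chord: Gb–Bb–D–Fb.
The 5th is D. A diminished third above D is Fb.
Fb is the chord's 7th.

Fb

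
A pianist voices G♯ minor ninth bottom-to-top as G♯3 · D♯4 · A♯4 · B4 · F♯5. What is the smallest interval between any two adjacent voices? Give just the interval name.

minor second

Adjacent intervals: G♯3→D♯4 = perfect fifth; D♯4→A♯4 = perfect fifth; A♯4→B4 = minor second; B4→F♯5 = perfect fifth.
The smallest is A♯4 to B4, a minor second (1 semitone).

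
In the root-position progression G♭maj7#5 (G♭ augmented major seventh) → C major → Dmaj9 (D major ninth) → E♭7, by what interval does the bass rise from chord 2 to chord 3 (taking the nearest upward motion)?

The roots are C and D.
From C to D is 2 semitones, exactly the major second.

major 2nd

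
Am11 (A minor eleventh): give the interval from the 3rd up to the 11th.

Spelling the chord: A–C–E–G–B–D.
That puts C below D.
From C to D is 14 semitones, exactly the major ninth.

major ninth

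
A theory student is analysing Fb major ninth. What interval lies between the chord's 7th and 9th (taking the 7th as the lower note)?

Fb major ninth: Fb-Ab-Cb-Eb-Gb.
So we need the interval from Eb up to Gb.
Eb up to Gb is 3 semitones, a half step narrower than a major third, so the interval is minor.

m3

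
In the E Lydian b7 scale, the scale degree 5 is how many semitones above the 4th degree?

1

The scale is E F# G# A# B C# D.
A# up to B is a minor second — 1 semitone.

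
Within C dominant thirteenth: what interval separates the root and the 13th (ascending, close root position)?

C dominant thirteenth: C–E–G–B♭–D–A.
That puts C below A.
Counting 13 letters and 21 half steps from C gives a major thirteenth.

M13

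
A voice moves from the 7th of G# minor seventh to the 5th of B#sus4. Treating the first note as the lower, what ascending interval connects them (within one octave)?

The 7th of G# minor seventh is F#; the 5th of B#sus4 is F##.
F# up to F## is 1 semitone, a half step wider than a perfect unison, so the interval is augmented.

augmented unison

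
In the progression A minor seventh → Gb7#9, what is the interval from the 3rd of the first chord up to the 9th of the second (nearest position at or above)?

A minor seventh has C as its 3rd, and Gb7#9 has A as its 9th.
Counting 6 letters and 9 half steps from C gives a major sixth.

major sixth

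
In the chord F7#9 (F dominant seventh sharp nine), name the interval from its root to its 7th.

Spelling the chord: F A C E♭ G♯.
That puts F below E♭.
F up to E♭ is 10 semitones, a half step narrower than a major seventh, so the interval is minor.

minor seventh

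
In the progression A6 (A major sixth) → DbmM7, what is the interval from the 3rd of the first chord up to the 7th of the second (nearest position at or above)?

diminished octave

The 3rd of A6 (A major sixth) is C#; the 7th of DbmM7 is C.
From C# to C: 11 semitones over an octave = diminished.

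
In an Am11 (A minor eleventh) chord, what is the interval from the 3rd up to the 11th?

major ninth

The chord tones of Am11 (A minor eleventh) are A, C, E, G, B, D.
The 3rd is C and the 11th is D.
From C to D is 14 semitones, exactly the major ninth.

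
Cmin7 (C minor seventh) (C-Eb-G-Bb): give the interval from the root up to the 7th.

minor seventh

The root is C and the 7th is Bb.
C up to Bb is 10 semitones, a half step narrower than a major seventh, so the interval is minor.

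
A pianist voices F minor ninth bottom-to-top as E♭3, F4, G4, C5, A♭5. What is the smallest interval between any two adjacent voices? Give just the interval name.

major 2nd

Adjacent intervals: E♭3→F4 = major ninth; F4→G4 = major second; G4→C5 = perfect fourth; C5→A♭5 = minor sixth.
The smallest is F4 to G4, a major second (2 semitones).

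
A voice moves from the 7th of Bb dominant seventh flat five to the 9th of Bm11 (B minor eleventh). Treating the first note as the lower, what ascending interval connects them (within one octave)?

The 7th of Bb dominant seventh flat five is Ab; the 9th of Bm11 (B minor eleventh) is C#.
Ab up to C# is 5 semitones, a half step wider than a major third, so the interval is augmented.

augmented third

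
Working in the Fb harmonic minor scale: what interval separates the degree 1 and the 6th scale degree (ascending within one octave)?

The scale runs Fb Gb Abb Bbb Cb Dbb Eb.
So we need the interval from Fb up to Dbb.
From Fb to Dbb: 8 semitones over a sixth = minor.

minor 6th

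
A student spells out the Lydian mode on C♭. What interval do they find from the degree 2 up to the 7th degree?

The scale runs C♭ D♭ E♭ F G♭ A♭ B♭.
The degree 2 is D♭ and the 7th scale degree is B♭.
D♭ up to B♭ spans 6 letter names and 9 semitones — a major sixth.

major sixth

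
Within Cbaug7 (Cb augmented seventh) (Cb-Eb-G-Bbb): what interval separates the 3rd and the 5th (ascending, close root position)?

The 3rd is Eb and the 5th is G.
Eb up to G spans 3 letter names and 4 semitones — a major third.

major third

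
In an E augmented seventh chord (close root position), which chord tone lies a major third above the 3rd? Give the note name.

E7#5 (E augmented seventh) is spelled E, G♯, B♯, D.
The 3rd is G♯. A major third above G♯ is B♯.
B♯ is the chord's 5th.

B#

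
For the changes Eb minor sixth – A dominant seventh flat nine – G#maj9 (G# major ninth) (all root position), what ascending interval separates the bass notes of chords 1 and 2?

augmented fourth

The roots are Eb and A.
4 letter names make it a fourth; at 6 semitones (a half step wider than perfect) the quality is augmented.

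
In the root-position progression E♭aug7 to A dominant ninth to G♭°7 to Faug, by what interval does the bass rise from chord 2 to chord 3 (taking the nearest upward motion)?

diminished seventh

The roots are A and G♭.
From A to G♭: 9 semitones over a seventh = diminished.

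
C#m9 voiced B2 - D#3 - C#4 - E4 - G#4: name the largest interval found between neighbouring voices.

Adjacent intervals: B2→D#3 = major third; D#3→C#4 = minor seventh; C#4→E4 = minor third; E4→G#4 = major third.
The largest is D#3 to C#4, a minor seventh (10 semitones).

minor 7th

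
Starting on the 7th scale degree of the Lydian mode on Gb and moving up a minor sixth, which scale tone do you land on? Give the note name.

Db

The scale is Gb Ab Bb C Db Eb F.
The 7th scale degree is F; a minor sixth above that is Db — scale degree 5.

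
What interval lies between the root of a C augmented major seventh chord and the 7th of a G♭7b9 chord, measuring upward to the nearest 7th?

diminished fourth

The root of C augmented major seventh is C; the 7th of G♭7b9 is F♭.
C up to F♭ is 4 semitones, a half step narrower than a perfect fourth, so the interval is diminished.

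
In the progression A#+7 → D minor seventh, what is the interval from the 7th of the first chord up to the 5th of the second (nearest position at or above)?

m2

The 7th of A#+7 is G#; the 5th of D minor seventh is A.
2 letter names make it a second; at 1 semitone (a half step narrower than major) the quality is minor.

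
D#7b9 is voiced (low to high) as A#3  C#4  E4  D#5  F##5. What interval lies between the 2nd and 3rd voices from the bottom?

minor 3rd

Those voices are C#4 and E4.
From C# to E: 3 semitones over a third = minor.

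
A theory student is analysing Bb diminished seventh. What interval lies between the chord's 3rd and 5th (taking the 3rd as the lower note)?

minor third

Bbdim7: Bb Db Fb Abb.
That puts Db below Fb.
From Db to Fb: 3 semitones over a third = minor.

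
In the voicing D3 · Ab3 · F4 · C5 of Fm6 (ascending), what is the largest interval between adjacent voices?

Adjacent intervals: D3→Ab3 = diminished fifth; Ab3→F4 = major sixth; F4→C5 = perfect fifth.
The largest is Ab3 to F4, a major sixth (9 semitones).

major 6th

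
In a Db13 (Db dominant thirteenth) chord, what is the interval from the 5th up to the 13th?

Db13: Db F Ab Cb Eb Bb.
So we need the interval from Ab up to Bb.
Counting 9 letters and 14 half steps from Ab gives a major ninth.

major ninth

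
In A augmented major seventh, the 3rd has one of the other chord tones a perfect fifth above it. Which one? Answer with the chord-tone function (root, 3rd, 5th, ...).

Amaj7#5 (A augmented major seventh) is spelled A-C#-E#-G#.
The 3rd is C#. A perfect fifth above C# is G#.
G# is the chord's 7th.

7th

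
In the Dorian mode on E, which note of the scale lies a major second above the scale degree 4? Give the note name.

The scale is E F# G A B C# D.
The scale degree 4 is A; a major second above that is B — scale degree 5.

B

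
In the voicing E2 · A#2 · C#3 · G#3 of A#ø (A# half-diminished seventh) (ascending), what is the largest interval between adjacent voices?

perfect fifth

Adjacent intervals: E2→A#2 = augmented fourth; A#2→C#3 = minor third; C#3→G#3 = perfect fifth.
The largest is C#3 to G#3, a perfect fifth (7 semitones).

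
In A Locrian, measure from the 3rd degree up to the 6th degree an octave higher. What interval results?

perfect eleventh

Spelling A Locrian: A B♭ C D E♭ F G.
That puts C below F.
From C to F is 17 semitones, exactly the perfect eleventh.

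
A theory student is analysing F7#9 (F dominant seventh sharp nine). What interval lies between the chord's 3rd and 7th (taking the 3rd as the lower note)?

F dominant seventh sharp nine: F–A–C–Eb–G#.
The 3rd is A and the 7th is Eb.
A up to Eb is 6 semitones, a half step narrower than a perfect fifth, so the interval is diminished.

d5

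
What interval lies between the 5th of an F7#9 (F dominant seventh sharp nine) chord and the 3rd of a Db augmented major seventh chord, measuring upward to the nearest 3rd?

The 5th of F7#9 (F dominant seventh sharp nine) is C; the 3rd of Db augmented major seventh is F.
C up to F spans 4 letter names and 5 semitones — a perfect fourth.

perfect fourth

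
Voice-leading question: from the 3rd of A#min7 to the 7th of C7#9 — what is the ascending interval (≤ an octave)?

A#min7 has C# as its 3rd, and C7#9 has Bb as its 7th.
C# up to Bb is 9 semitones, a whole step narrower than a major seventh, so the interval is diminished.

d7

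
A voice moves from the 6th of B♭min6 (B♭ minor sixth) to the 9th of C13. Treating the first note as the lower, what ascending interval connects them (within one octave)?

perfect fifth

The 6th of B♭min6 (B♭ minor sixth) is G; the 9th of C13 is D.
Counting 5 letters and 7 half steps from G gives a perfect fifth.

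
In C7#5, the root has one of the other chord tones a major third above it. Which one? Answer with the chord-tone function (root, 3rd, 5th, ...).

Caug7 (C augmented seventh) is spelled C, E, G#, Bb.
The root is C. A major third above C is E.
E is the chord's 3rd.

3rd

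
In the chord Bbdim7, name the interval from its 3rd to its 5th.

m3

The chord tones of Bb°7 (Bb diminished seventh) are Bb–Db–Fb–Abb.
The 3rd is Db and the 5th is Fb.
Db up to Fb is 3 semitones, a half step narrower than a major third, so the interval is minor.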